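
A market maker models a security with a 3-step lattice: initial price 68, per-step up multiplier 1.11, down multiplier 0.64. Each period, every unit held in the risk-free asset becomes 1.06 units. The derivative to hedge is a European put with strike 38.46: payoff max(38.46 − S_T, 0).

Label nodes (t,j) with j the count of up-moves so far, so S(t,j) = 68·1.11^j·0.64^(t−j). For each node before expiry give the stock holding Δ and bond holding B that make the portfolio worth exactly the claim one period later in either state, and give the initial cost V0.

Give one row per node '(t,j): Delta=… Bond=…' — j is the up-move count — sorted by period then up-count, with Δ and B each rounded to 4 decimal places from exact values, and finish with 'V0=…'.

Since d<R<u, set p* = (R−d)/(u−d) = 0.8936; price each node as the discounted p*-expectation of its children.
Terminal values V(3,·): V(3,0)=20.6342, V(3,1)=7.5434, V(3,2)=0.0000, V(3,3)=0.0000
  t=2,j=0: stock 27.8528 → up 30.9166 (V=7.5434), down 17.8258 (V=20.6342). Price 8.4302; hedge Δ=-1.0000, bond B=36.2830.
  t=2,j=1: stock 48.3072 → up 53.6210 (V=0.0000), down 30.9166 (V=7.5434). Price 0.7571; hedge Δ=-0.3322, bond B=16.8068.
  t=2,j=2: stock 83.7828 → up 92.9989 (V=0.0000), down 53.6210 (V=0.0000). Price 0.0000; hedge Δ=0.0000, bond B=0.0000.
  t=1,j=0: stock 43.5200 → up 48.3072 (V=0.7571), down 27.8528 (V=8.4302). Price 1.4843; hedge Δ=-0.3751, bond B=17.8102.
  t=1,j=1: stock 75.4800 → up 83.7828 (V=0.0000), down 48.3072 (V=0.7571). Price 0.0760; hedge Δ=-0.0213, bond B=1.6868.
  t=0,j=0: stock 68.0000 → up 75.4800 (V=0.0760), down 43.5200 (V=1.4843). Price 0.2130; hedge Δ=-0.0441, bond B=3.2094.
The time-0 hedge costs 0.2130, which is the no-arbitrage price.

(0,0): Delta=-0.0441 Bond=3.2094
(1,0): Delta=-0.3751 Bond=17.8102
(1,1): Delta=-0.0213 Bond=1.6868
(2,0): Delta=-1.0000 Bond=36.2830
(2,1): Delta=-0.3322 Bond=16.8068
(2,2): Delta=0.0000 Bond=0.0000
V0=0.2130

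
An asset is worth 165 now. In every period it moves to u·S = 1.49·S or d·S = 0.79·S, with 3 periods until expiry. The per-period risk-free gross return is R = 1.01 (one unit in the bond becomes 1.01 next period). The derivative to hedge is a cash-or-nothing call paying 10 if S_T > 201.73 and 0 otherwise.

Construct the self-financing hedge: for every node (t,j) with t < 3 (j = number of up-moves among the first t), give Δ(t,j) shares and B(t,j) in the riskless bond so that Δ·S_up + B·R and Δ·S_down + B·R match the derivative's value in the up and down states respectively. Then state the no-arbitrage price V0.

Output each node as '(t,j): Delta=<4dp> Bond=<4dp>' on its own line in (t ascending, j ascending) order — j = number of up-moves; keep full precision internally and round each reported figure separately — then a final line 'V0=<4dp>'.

No-arbitrage ⇒ martingale measure with p* = (R−d)/(u−d) = 0.3143.
Terminal values V(3,·): V(3,0)=0.0000, V(3,1)=0.0000, V(3,2)=10.0000, V(3,3)=10.0000
Node (2,0) S=102.9765: V=(p*·0.0000+(1−p*)·0.0000)/1.01=0.0000; Δ=(0.0000−0.0000)/(153.4350−81.3514)=0.0000; B=V−Δ·S=0.0000
Node (2,1) S=194.2215: V=(p*·10.0000+(1−p*)·0.0000)/1.01=3.1117; Δ=(10.0000−0.0000)/(289.3900−153.4350)=0.0736; B=V−Δ·S=-11.1740
Node (2,2) S=366.3165: V=(p*·10.0000+(1−p*)·10.0000)/1.01=9.9010; Δ=(10.0000−10.0000)/(545.8116−289.3900)=0.0000; B=V−Δ·S=9.9010
Node (1,0) S=130.3500: V=(p*·3.1117+(1−p*)·0.0000)/1.01=0.9683; Δ=(3.1117−0.0000)/(194.2215−102.9765)=0.0341; B=V−Δ·S=-3.4771
Node (1,1) S=245.8500: V=(p*·9.9010+(1−p*)·3.1117)/1.01=5.1936; Δ=(9.9010−3.1117)/(366.3165−194.2215)=0.0395; B=V−Δ·S=-4.5054
Node (0,0) S=165.0000: V=(p*·5.1936+(1−p*)·0.9683)/1.01=2.2735; Δ=(5.1936−0.9683)/(245.8500−130.3500)=0.0366; B=V−Δ·S=-3.7626
The time-0 hedge costs 2.2735, which is the no-arbitrage price.

(0,0): Delta=0.0366 Bond=-3.7626
(1,0): Delta=0.0341 Bond=-3.4771
(1,1): Delta=0.0395 Bond=-4.5054
(2,0): Delta=0.0000 Bond=0.0000
(2,1): Delta=0.0736 Bond=-11.1740
(2,2): Delta=0.0000 Bond=9.9010
V0=2.2735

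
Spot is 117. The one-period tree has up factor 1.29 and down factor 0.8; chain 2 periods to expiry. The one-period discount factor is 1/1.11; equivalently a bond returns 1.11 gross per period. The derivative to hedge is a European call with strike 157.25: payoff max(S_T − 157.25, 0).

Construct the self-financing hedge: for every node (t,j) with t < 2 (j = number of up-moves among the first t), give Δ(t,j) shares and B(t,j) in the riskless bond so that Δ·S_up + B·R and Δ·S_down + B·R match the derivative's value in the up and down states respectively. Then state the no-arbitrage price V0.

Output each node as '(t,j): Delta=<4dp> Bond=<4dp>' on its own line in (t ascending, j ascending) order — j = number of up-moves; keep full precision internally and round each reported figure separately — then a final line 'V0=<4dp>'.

The replicating-portfolio and risk-neutral prices coincide; use p* = (1.11−0.8)/(1.29−0.8) = 0.6327 for the latter.
At expiry t=2: V(2,0)=0.0000, V(2,1)=0.0000, V(2,2)=37.4497
(1,0): S=93.6000. Δ = (V_up−V_dn)/(S_up−S_dn) = (0.0000−0.0000)/(120.7440−74.8800) = 0.0000. V = [p*·0.0000 + (1−p*)·0.0000]/1.11 = 0.0000. B = V − Δ·S = 0.0000.
(1,1): S=150.9300. Δ = (V_up−V_dn)/(S_up−S_dn) = (37.4497−0.0000)/(194.6997−120.7440) = 0.5064. V = [p*·37.4497 + (1−p*)·0.0000]/1.11 = 21.3447. B = V − Δ·S = -55.0832.
(0,0): S=117.0000. Δ = (V_up−V_dn)/(S_up−S_dn) = (21.3447−0.0000)/(150.9300−93.6000) = 0.3723. V = [p*·21.3447 + (1−p*)·0.0000]/1.11 = 12.1656. B = V − Δ·S = -31.3951.
The time-0 hedge costs 12.1656, which is the no-arbitrage price.

(0,0): Delta=0.3723 Bond=-31.3951
(1,0): Delta=0.0000 Bond=0.0000
(1,1): Delta=0.5064 Bond=-55.0832
V0=12.1656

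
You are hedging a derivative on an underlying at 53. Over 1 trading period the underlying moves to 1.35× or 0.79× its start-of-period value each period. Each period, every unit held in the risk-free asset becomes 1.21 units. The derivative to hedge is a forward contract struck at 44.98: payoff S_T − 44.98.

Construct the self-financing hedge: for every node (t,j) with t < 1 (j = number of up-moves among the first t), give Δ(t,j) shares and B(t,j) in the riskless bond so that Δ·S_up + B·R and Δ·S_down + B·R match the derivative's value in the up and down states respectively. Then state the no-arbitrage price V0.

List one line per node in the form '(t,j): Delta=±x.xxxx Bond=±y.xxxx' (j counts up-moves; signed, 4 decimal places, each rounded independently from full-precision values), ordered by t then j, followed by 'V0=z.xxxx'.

Since d<R<u, set p* = (R−d)/(u−d) = 0.7500; price each node as the discounted p*-expectation of its children.
Terminal payoffs: V(1,0)=-3.1100, V(1,1)=26.5700
(0,0): S=53.0000. Δ = (V_up−V_dn)/(S_up−S_dn) = (26.5700−-3.1100)/(71.5500−41.8700) = 1.0000. V = [p*·26.5700 + (1−p*)·-3.1100]/1.21 = 15.8264. B = V − Δ·S = -37.1736.
Each (Δ,B) replicates both successor values, so the strategy is self-financing and V0 is arbitrage-free.

(0,0): Delta=1.0000 Bond=-37.1736
V0=15.8264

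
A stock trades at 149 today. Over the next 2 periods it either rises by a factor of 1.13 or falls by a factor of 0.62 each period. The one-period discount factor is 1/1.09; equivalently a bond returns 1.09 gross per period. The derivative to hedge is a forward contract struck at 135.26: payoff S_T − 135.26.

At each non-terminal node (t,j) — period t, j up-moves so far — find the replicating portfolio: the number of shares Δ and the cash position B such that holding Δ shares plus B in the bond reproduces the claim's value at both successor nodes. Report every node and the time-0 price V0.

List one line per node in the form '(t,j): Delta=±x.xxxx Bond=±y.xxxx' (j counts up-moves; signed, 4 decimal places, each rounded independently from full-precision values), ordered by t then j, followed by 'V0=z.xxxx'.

(0,0): Delta=1.0000 Bond=-113.8456
(1,0): Delta=1.0000 Bond=-124.0917
(1,1): Delta=1.0000 Bond=-124.0917
V0=35.1544

No-arbitrage ⇒ martingale measure with p* = (R−d)/(u−d) = 0.9216.
Payoff layer (t=2): V(2,0)=-77.9844, V(2,1)=-30.8706, V(2,2)=54.9981
  t=1,j=0: stock 92.3800 → up 104.3894 (V=-30.8706), down 57.2756 (V=-77.9844). Price -31.7117; hedge Δ=1.0000, bond B=-124.0917.
  t=1,j=1: stock 168.3700 → up 190.2581 (V=54.9981), down 104.3894 (V=-30.8706). Price 44.2783; hedge Δ=1.0000, bond B=-124.0917.
  t=0,j=0: stock 149.0000 → up 168.3700 (V=44.2783), down 92.3800 (V=-31.7117). Price 35.1544; hedge Δ=1.0000, bond B=-113.8456.
The time-0 hedge costs 35.1544, which is the no-arbitrage price.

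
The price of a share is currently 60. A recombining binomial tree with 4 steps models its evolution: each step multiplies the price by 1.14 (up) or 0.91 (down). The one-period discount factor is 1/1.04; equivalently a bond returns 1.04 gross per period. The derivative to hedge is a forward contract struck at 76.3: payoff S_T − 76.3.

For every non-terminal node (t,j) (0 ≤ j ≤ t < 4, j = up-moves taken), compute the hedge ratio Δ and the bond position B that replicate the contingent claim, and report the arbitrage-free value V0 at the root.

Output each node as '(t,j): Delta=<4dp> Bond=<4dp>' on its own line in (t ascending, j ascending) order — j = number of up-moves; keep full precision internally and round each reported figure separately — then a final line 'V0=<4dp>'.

(0,0): Delta=1.0000 Bond=-65.2216
(1,0): Delta=1.0000 Bond=-67.8304
(1,1): Delta=1.0000 Bond=-67.8304
(2,0): Delta=1.0000 Bond=-70.5436
(2,1): Delta=1.0000 Bond=-70.5436
(2,2): Delta=1.0000 Bond=-70.5436
(3,0): Delta=1.0000 Bond=-73.3654
(3,1): Delta=1.0000 Bond=-73.3654
(3,2): Delta=1.0000 Bond=-73.3654
(3,3): Delta=1.0000 Bond=-73.3654
V0=-5.2216

No-arbitrage ⇒ martingale measure with p* = (R−d)/(u−d) = 0.5652.
Payoff layer (t=4): V(4,0)=-35.1550, V(4,1)=-24.7557, V(4,2)=-11.7281, V(4,3)=4.5923, V(4,4)=25.0376
(3,0): S=45.2143. Δ = (V_up−V_dn)/(S_up−S_dn) = (-24.7557−-35.1550)/(51.5443−41.1450) = 1.0000. V = [p*·-24.7557 + (1−p*)·-35.1550]/1.04 = -28.1511. B = V − Δ·S = -73.3654.
(3,1): S=56.6420. Δ = (V_up−V_dn)/(S_up−S_dn) = (-11.7281−-24.7557)/(64.5719−51.5443) = 1.0000. V = [p*·-11.7281 + (1−p*)·-24.7557]/1.04 = -16.7233. B = V − Δ·S = -73.3654.
(3,2): S=70.9582. Δ = (V_up−V_dn)/(S_up−S_dn) = (4.5923−-11.7281)/(80.8923−64.5719) = 1.0000. V = [p*·4.5923 + (1−p*)·-11.7281]/1.04 = -2.4072. B = V − Δ·S = -73.3654.
(3,3): S=88.8926. Δ = (V_up−V_dn)/(S_up−S_dn) = (25.0376−4.5923)/(101.3376−80.8923) = 1.0000. V = [p*·25.0376 + (1−p*)·4.5923]/1.04 = 15.5273. B = V − Δ·S = -73.3654.
(2,0): S=49.6860. Δ = (V_up−V_dn)/(S_up−S_dn) = (-16.7233−-28.1511)/(56.6420−45.2143) = 1.0000. V = [p*·-16.7233 + (1−p*)·-28.1511]/1.04 = -20.8576. B = V − Δ·S = -70.5436.
(2,1): S=62.2440. Δ = (V_up−V_dn)/(S_up−S_dn) = (-2.4072−-16.7233)/(70.9582−56.6420) = 1.0000. V = [p*·-2.4072 + (1−p*)·-16.7233]/1.04 = -8.2996. B = V − Δ·S = -70.5436.
(2,2): S=77.9760. Δ = (V_up−V_dn)/(S_up−S_dn) = (15.5273−-2.4072)/(88.8926−70.9582) = 1.0000. V = [p*·15.5273 + (1−p*)·-2.4072]/1.04 = 7.4324. B = V − Δ·S = -70.5436.
(1,0): S=54.6000. Δ = (V_up−V_dn)/(S_up−S_dn) = (-8.2996−-20.8576)/(62.2440−49.6860) = 1.0000. V = [p*·-8.2996 + (1−p*)·-20.8576]/1.04 = -13.2304. B = V − Δ·S = -67.8304.
(1,1): S=68.4000. Δ = (V_up−V_dn)/(S_up−S_dn) = (7.4324−-8.2996)/(77.9760−62.2440) = 1.0000. V = [p*·7.4324 + (1−p*)·-8.2996]/1.04 = 0.5696. B = V − Δ·S = -67.8304.
(0,0): S=60.0000. Δ = (V_up−V_dn)/(S_up−S_dn) = (0.5696−-13.2304)/(68.4000−54.6000) = 1.0000. V = [p*·0.5696 + (1−p*)·-13.2304]/1.04 = -5.2216. B = V − Δ·S = -65.2216.
Self-financing check: at every node Δ·S+B equals the discounted successor values.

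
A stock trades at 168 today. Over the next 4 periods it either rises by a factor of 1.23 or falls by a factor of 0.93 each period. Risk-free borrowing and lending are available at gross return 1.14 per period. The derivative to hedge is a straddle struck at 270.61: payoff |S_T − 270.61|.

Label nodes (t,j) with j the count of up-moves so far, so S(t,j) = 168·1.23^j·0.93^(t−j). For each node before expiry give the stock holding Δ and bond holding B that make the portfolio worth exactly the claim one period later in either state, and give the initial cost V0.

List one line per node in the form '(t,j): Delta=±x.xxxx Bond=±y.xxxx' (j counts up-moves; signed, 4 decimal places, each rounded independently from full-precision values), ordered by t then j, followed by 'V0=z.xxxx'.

Since d<R<u, set p* = (R−d)/(u−d) = 0.7000; price each node as the discounted p*-expectation of its children.
Terminal values V(4,·): V(4,0)=144.9373, V(4,1)=104.3977, V(4,2)=50.7808, V(4,3)=20.1319, V(4,4)=113.9196
  t=3,j=0: stock 135.1320 → up 166.2123 (V=104.3977), down 125.6727 (V=144.9373). Price 102.2452; hedge Δ=-1.0000, bond B=237.3772.
  t=3,j=1: stock 178.7229 → up 219.8292 (V=50.7808), down 166.2123 (V=104.3977). Price 58.6543; hedge Δ=-1.0000, bond B=237.3772.
  t=3,j=2: stock 236.3755 → up 290.7419 (V=20.1319), down 219.8292 (V=50.7808). Price 25.7250; hedge Δ=-0.4322, bond B=127.8881.
  t=3,j=3: stock 312.6257 → up 384.5296 (V=113.9196), down 290.7419 (V=20.1319). Price 75.2485; hedge Δ=1.0000, bond B=-237.3772.
  t=2,j=0: stock 145.3032 → up 178.7229 (V=58.6543), down 135.1320 (V=102.2452). Price 62.9224; hedge Δ=-1.0000, bond B=208.2256.
  t=2,j=1: stock 192.1752 → up 236.3755 (V=25.7250), down 178.7229 (V=58.6543). Price 31.2314; hedge Δ=-0.5712, bond B=140.9955.
  t=2,j=2: stock 254.1672 → up 312.6257 (V=75.2485), down 236.3755 (V=25.7250). Price 52.9749; hedge Δ=0.6495, bond B=-112.1032.
  t=1,j=0: stock 156.2400 → up 192.1752 (V=31.2314), down 145.3032 (V=62.9224). Price 35.7357; hedge Δ=-0.6761, bond B=141.3724.
  t=1,j=1: stock 206.6400 → up 254.1672 (V=52.9749), down 192.1752 (V=31.2314). Price 40.7473; hedge Δ=0.3507, bond B=-31.7312.
  t=0,j=0: stock 168.0000 → up 206.6400 (V=40.7473), down 156.2400 (V=35.7357). Price 34.4244; hedge Δ=0.0994, bond B=17.7192.
Self-financing check: at every node Δ·S+B equals the discounted successor values.

(0,0): Delta=0.0994 Bond=17.7192
(1,0): Delta=-0.6761 Bond=141.3724
(1,1): Delta=0.3507 Bond=-31.7312
(2,0): Delta=-1.0000 Bond=208.2256
(2,1): Delta=-0.5712 Bond=140.9955
(2,2): Delta=0.6495 Bond=-112.1032
(3,0): Delta=-1.0000 Bond=237.3772
(3,1): Delta=-1.0000 Bond=237.3772
(3,2): Delta=-0.4322 Bond=127.8881
(3,3): Delta=1.0000 Bond=-237.3772
V0=34.4244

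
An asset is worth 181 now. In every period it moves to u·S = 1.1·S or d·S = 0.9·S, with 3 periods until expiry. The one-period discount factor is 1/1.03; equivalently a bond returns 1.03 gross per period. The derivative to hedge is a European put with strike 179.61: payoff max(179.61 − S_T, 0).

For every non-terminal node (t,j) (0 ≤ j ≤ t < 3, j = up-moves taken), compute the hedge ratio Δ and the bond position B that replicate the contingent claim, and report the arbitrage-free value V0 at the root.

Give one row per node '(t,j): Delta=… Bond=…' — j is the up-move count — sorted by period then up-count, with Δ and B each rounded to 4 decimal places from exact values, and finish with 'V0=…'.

(0,0): Delta=-0.3108 Bond=62.1341
(1,0): Delta=-0.6610 Bond=121.0533
(1,1): Delta=-0.1565 Bond=33.2761
(2,0): Delta=-1.0000 Bond=174.3786
(2,1): Delta=-0.5117 Bond=97.9267
(2,2): Delta=0.0000 Bond=0.0000
V0=5.8790

Risk-neutral probability p* = (R−d)/(u−d) = (1.03−0.9)/(1.1−0.9) = 0.6500.
Terminal payoffs: V(3,0)=47.6610, V(3,1)=18.3390, V(3,2)=0.0000, V(3,3)=0.0000
Node (2,0) S=146.6100: V=(p*·18.3390+(1−p*)·47.6610)/1.03=27.7686; Δ=(18.3390−47.6610)/(161.2710−131.9490)=-1.0000; B=V−Δ·S=174.3786
Node (2,1) S=179.1900: V=(p*·0.0000+(1−p*)·18.3390)/1.03=6.2317; Δ=(0.0000−18.3390)/(197.1090−161.2710)=-0.5117; B=V−Δ·S=97.9267
Node (2,2) S=219.0100: V=(p*·0.0000+(1−p*)·0.0000)/1.03=0.0000; Δ=(0.0000−0.0000)/(240.9110−197.1090)=0.0000; B=V−Δ·S=0.0000
Node (1,0) S=162.9000: V=(p*·6.2317+(1−p*)·27.7686)/1.03=13.3686; Δ=(6.2317−27.7686)/(179.1900−146.6100)=-0.6610; B=V−Δ·S=121.0533
Node (1,1) S=199.1000: V=(p*·0.0000+(1−p*)·6.2317)/1.03=2.1176; Δ=(0.0000−6.2317)/(219.0100−179.1900)=-0.1565; B=V−Δ·S=33.2761
Node (0,0) S=181.0000: V=(p*·2.1176+(1−p*)·13.3686)/1.03=5.8790; Δ=(2.1176−13.3686)/(199.1000−162.9000)=-0.3108; B=V−Δ·S=62.1341
Root portfolio cost Δ·181+B reproduces V0=5.8790.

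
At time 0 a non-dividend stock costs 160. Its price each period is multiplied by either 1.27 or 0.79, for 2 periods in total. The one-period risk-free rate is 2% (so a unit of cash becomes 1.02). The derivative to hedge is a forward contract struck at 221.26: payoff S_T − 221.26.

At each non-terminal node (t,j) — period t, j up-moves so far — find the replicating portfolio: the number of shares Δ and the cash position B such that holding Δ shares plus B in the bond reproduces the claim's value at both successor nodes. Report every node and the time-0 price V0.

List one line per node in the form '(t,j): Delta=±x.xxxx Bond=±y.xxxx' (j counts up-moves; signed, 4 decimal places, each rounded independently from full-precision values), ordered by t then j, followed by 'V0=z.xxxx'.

(0,0): Delta=1.0000 Bond=-212.6682
(1,0): Delta=1.0000 Bond=-216.9216
(1,1): Delta=1.0000 Bond=-216.9216
V0=-52.6682

No-arbitrage ⇒ martingale measure with p* = (R−d)/(u−d) = 0.4792.
Payoff layer (t=2): V(2,0)=-121.4040, V(2,1)=-60.7320, V(2,2)=36.8040
(1,0): S=126.4000. Δ = (V_up−V_dn)/(S_up−S_dn) = (-60.7320−-121.4040)/(160.5280−99.8560) = 1.0000. V = [p*·-60.7320 + (1−p*)·-121.4040]/1.02 = -90.5216. B = V − Δ·S = -216.9216.
(1,1): S=203.2000. Δ = (V_up−V_dn)/(S_up−S_dn) = (36.8040−-60.7320)/(258.0640−160.5280) = 1.0000. V = [p*·36.8040 + (1−p*)·-60.7320]/1.02 = -13.7216. B = V − Δ·S = -216.9216.
(0,0): S=160.0000. Δ = (V_up−V_dn)/(S_up−S_dn) = (-13.7216−-90.5216)/(203.2000−126.4000) = 1.0000. V = [p*·-13.7216 + (1−p*)·-90.5216]/1.02 = -52.6682. B = V − Δ·S = -212.6682.
Each (Δ,B) replicates both successor values, so the strategy is self-financing and V0 is arbitrage-free.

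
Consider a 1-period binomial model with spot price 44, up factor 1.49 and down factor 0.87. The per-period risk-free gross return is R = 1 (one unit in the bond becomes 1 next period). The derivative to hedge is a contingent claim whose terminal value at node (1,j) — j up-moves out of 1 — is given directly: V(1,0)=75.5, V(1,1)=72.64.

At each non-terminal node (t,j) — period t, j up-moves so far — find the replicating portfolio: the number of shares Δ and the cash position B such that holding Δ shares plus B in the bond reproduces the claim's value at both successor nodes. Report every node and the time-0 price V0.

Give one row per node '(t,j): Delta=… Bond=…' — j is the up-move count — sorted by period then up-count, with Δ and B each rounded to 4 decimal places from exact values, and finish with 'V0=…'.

Risk-neutral probability p* = (R−d)/(u−d) = (1−0.87)/(1.49−0.87) = 0.2097.
Terminal values V(1,·): V(1,0)=75.5000, V(1,1)=72.6400
Node (0,0) S=44.0000: V=(p*·72.6400+(1−p*)·75.5000)/1=74.9003; Δ=(72.6400−75.5000)/(65.5600−38.2800)=-0.1048; B=V−Δ·S=79.5132
Root portfolio cost Δ·44+B reproduces V0=74.9003.

(0,0): Delta=-0.1048 Bond=79.5132
V0=74.9003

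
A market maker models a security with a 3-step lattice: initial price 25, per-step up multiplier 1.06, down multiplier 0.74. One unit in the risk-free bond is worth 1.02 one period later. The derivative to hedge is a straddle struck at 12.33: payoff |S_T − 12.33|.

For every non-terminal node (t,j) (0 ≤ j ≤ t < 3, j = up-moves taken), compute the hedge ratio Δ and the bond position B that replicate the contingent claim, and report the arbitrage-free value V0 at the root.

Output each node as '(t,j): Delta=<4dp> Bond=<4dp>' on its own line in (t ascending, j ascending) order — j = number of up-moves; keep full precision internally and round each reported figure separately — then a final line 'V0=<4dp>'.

(0,0): Delta=0.9917 Bond=-11.4043
(1,0): Delta=0.9089 Bond=-10.1006
(1,1): Delta=1.0000 Bond=-11.8512
(2,0): Delta=-0.0041 Bond=2.1971
(2,1): Delta=1.0000 Bond=-12.0882
(2,2): Delta=1.0000 Bond=-12.0882
V0=13.3893

No-arbitrage ⇒ martingale measure with p* = (R−d)/(u−d) = 0.8750.
At expiry t=3: V(3,0)=2.1994, V(3,1)=2.1814, V(3,2)=8.4566, V(3,3)=17.4454
  t=2,j=0: stock 13.6900 → up 14.5114 (V=2.1814), down 10.1306 (V=2.1994). Price 2.1408; hedge Δ=-0.0041, bond B=2.1971.
  t=2,j=1: stock 19.6100 → up 20.7866 (V=8.4566), down 14.5114 (V=2.1814). Price 7.5218; hedge Δ=1.0000, bond B=-12.0882.
  t=2,j=2: stock 28.0900 → up 29.7754 (V=17.4454), down 20.7866 (V=8.4566). Price 16.0018; hedge Δ=1.0000, bond B=-12.0882.
  t=1,j=0: stock 18.5000 → up 19.6100 (V=7.5218), down 13.6900 (V=2.1408). Price 6.7149; hedge Δ=0.9089, bond B=-10.1006.
  t=1,j=1: stock 26.5000 → up 28.0900 (V=16.0018), down 19.6100 (V=7.5218). Price 14.6488; hedge Δ=1.0000, bond B=-11.8512.
  t=0,j=0: stock 25.0000 → up 26.5000 (V=14.6488), down 18.5000 (V=6.7149). Price 13.3893; hedge Δ=0.9917, bond B=-11.4043.
Root portfolio cost Δ·25+B reproduces V0=13.3893.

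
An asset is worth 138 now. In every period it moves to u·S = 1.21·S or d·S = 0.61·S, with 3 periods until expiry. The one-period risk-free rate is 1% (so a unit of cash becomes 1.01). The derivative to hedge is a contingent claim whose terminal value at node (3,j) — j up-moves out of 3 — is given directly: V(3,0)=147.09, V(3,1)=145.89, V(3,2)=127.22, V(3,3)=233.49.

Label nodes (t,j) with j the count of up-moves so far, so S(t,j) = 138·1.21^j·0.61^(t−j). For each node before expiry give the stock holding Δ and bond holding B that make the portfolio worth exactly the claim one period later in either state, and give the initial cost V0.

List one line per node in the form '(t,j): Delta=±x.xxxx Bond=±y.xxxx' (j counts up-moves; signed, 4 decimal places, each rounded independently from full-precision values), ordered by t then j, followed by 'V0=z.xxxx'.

(0,0): Delta=0.4594 Bond=95.3885
(1,0): Delta=-0.2518 Bond=156.2109
(1,1): Delta=0.6386 Bond=66.4081
(2,0): Delta=-0.0389 Bond=146.8416
(2,1): Delta=-0.3055 Bond=163.2388
(2,2): Delta=0.8766 Bond=18.9889
V0=158.7810

Under the risk-neutral measure, an up-move has probability p* = (R−d)/(u−d) = 0.6667 and values discount at R = 1.01.
Payoff layer (t=3): V(3,0)=147.0900, V(3,1)=145.8900, V(3,2)=127.2200, V(3,3)=233.4900
Node (2,0) S=51.3498: V=(p*·145.8900+(1−p*)·147.0900)/1.01=144.8416; Δ=(145.8900−147.0900)/(62.1333−31.3234)=-0.0389; B=V−Δ·S=146.8416
Node (2,1) S=101.8578: V=(p*·127.2200+(1−p*)·145.8900)/1.01=132.1221; Δ=(127.2200−145.8900)/(123.2479−62.1333)=-0.3055; B=V−Δ·S=163.2388
Node (2,2) S=202.0458: V=(p*·233.4900+(1−p*)·127.2200)/1.01=196.1056; Δ=(233.4900−127.2200)/(244.4754−123.2479)=0.8766; B=V−Δ·S=18.9889
Node (1,0) S=84.1800: V=(p*·132.1221+(1−p*)·144.8416)/1.01=135.0118; Δ=(132.1221−144.8416)/(101.8578−51.3498)=-0.2518; B=V−Δ·S=156.2109
Node (1,1) S=166.9800: V=(p*·196.1056+(1−p*)·132.1221)/1.01=173.0473; Δ=(196.1056−132.1221)/(202.0458−101.8578)=0.6386; B=V−Δ·S=66.4081
Node (0,0) S=138.0000: V=(p*·173.0473+(1−p*)·135.0118)/1.01=158.7810; Δ=(173.0473−135.0118)/(166.9800−84.1800)=0.4594; B=V−Δ·S=95.3885
Each (Δ,B) replicates both successor values, so the strategy is self-financing and V0 is arbitrage-free.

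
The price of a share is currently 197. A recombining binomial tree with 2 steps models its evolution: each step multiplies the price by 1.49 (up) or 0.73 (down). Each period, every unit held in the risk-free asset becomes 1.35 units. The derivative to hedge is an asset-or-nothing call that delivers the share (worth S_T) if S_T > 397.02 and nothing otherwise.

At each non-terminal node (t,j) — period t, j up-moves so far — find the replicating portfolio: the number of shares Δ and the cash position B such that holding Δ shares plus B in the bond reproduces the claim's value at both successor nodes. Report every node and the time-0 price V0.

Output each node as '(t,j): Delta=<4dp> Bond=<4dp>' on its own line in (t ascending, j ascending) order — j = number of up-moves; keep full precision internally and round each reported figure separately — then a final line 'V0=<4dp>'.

(0,0): Delta=1.7652 Bond=-188.0436
(1,0): Delta=0.0000 Bond=0.0000
(1,1): Delta=1.9605 Bond=-311.1819
V0=159.7083

No-arbitrage ⇒ martingale measure with p* = (R−d)/(u−d) = 0.8158.
Payoff layer (t=2): V(2,0)=0.0000, V(2,1)=0.0000, V(2,2)=437.3597
  t=1,j=0: stock 143.8100 → up 214.2769 (V=0.0000), down 104.9813 (V=0.0000). Price 0.0000; hedge Δ=0.0000, bond B=0.0000.
  t=1,j=1: stock 293.5300 → up 437.3597 (V=437.3597), down 214.2769 (V=0.0000). Price 264.2914; hedge Δ=1.9605, bond B=-311.1819.
  t=0,j=0: stock 197.0000 → up 293.5300 (V=264.2914), down 143.8100 (V=0.0000). Price 159.7083; hedge Δ=1.7652, bond B=-188.0436.
The time-0 hedge costs 159.7083, which is the no-arbitrage price.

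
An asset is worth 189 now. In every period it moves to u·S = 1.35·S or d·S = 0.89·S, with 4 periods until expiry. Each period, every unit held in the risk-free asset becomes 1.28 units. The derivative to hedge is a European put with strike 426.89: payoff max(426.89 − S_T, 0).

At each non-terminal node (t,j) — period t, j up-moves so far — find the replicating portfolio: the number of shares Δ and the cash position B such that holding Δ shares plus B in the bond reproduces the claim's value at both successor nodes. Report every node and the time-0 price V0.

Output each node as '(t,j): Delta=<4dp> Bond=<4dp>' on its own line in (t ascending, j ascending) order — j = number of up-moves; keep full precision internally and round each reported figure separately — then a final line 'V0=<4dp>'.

No-arbitrage ⇒ martingale measure with p* = (R−d)/(u−d) = 0.8478.
At expiry t=4: V(4,0)=308.3072, V(4,1)=247.0172, V(4,2)=154.0492, V(4,3)=13.0303, V(4,4)=0.0000
  t=3,j=0: stock 133.2391 → up 179.8728 (V=247.0172), down 118.5828 (V=308.3072). Price 200.2687; hedge Δ=-1.0000, bond B=333.5078.
  t=3,j=1: stock 202.1043 → up 272.8408 (V=154.0492), down 179.8728 (V=247.0172). Price 131.4035; hedge Δ=-1.0000, bond B=333.5078.
  t=3,j=2: stock 306.5627 → up 413.8597 (V=13.0303), down 272.8408 (V=154.0492). Price 26.9451; hedge Δ=-1.0000, bond B=333.5078.
  t=3,j=3: stock 465.0109 → up 627.7647 (V=0.0000), down 413.8597 (V=13.0303). Price 1.5491; hedge Δ=-0.0609, bond B=29.8759.
  t=2,j=0: stock 149.7069 → up 202.1043 (V=131.4035), down 133.2391 (V=200.2687). Price 110.8461; hedge Δ=-1.0000, bond B=260.5530.
  t=2,j=1: stock 227.0835 → up 306.5627 (V=26.9451), down 202.1043 (V=131.4035). Price 33.4695; hedge Δ=-1.0000, bond B=260.5530.
  t=2,j=2: stock 344.4525 → up 465.0109 (V=1.5491), down 306.5627 (V=26.9451). Price 4.2295; hedge Δ=-0.1603, bond B=59.4381.
  t=1,j=0: stock 168.2100 → up 227.0835 (V=33.4695), down 149.7069 (V=110.8461). Price 35.3470; hedge Δ=-1.0000, bond B=203.5570.
  t=1,j=1: stock 255.1500 → up 344.4525 (V=4.2295), down 227.0835 (V=33.4695). Price 6.7805; hedge Δ=-0.2491, bond B=70.3457.
  t=0,j=0: stock 189.0000 → up 255.1500 (V=6.7805), down 168.2100 (V=35.3470). Price 8.6934; hedge Δ=-0.3286, bond B=70.7945.
Each (Δ,B) replicates both successor values, so the strategy is self-financing and V0 is arbitrage-free.

(0,0): Delta=-0.3286 Bond=70.7945
(1,0): Delta=-1.0000 Bond=203.5570
(1,1): Delta=-0.2491 Bond=70.3457
(2,0): Delta=-1.0000 Bond=260.5530
(2,1): Delta=-1.0000 Bond=260.5530
(2,2): Delta=-0.1603 Bond=59.4381
(3,0): Delta=-1.0000 Bond=333.5078
(3,1): Delta=-1.0000 Bond=333.5078
(3,2): Delta=-1.0000 Bond=333.5078
(3,3): Delta=-0.0609 Bond=29.8759
V0=8.6934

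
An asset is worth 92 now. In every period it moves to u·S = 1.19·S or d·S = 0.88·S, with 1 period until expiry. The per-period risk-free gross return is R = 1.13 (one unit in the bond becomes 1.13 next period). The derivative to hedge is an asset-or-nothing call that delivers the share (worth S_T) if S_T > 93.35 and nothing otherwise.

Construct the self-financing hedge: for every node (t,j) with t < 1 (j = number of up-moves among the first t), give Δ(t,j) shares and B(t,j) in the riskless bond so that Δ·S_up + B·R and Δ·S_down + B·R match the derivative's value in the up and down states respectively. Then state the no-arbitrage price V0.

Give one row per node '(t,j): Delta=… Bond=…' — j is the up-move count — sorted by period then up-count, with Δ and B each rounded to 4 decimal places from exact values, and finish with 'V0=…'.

Since d<R<u, set p* = (R−d)/(u−d) = 0.8065; price each node as the discounted p*-expectation of its children.
Payoff layer (t=1): V(1,0)=0.0000, V(1,1)=109.4800
(0,0): S=92.0000. Δ = (V_up−V_dn)/(S_up−S_dn) = (109.4800−0.0000)/(109.4800−80.9600) = 3.8387. V = [p*·109.4800 + (1−p*)·0.0000]/1.13 = 78.1330. B = V − Δ·S = -275.0283.
Self-financing check: at every node Δ·S+B equals the discounted successor values.

(0,0): Delta=3.8387 Bond=-275.0283
V0=78.1330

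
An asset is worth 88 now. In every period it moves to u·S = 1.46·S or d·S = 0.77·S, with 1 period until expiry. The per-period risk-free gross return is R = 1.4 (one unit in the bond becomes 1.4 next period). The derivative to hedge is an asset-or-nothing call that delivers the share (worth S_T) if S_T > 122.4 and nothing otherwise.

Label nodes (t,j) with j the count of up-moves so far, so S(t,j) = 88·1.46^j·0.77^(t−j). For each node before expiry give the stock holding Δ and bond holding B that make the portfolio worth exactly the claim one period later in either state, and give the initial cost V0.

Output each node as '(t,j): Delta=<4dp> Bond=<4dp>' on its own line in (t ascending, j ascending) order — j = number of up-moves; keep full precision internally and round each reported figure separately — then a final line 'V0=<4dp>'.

(0,0): Delta=2.1159 Bond=-102.4116
V0=83.7913

Risk-neutral probability p* = (R−d)/(u−d) = (1.4−0.77)/(1.46−0.77) = 0.9130.
Terminal values V(1,·): V(1,0)=0.0000, V(1,1)=128.4800
(0,0): S=88.0000. Δ = (V_up−V_dn)/(S_up−S_dn) = (128.4800−0.0000)/(128.4800−67.7600) = 2.1159. V = [p*·128.4800 + (1−p*)·0.0000]/1.4 = 83.7913. B = V − Δ·S = -102.4116.
Root portfolio cost Δ·88+B reproduces V0=83.7913.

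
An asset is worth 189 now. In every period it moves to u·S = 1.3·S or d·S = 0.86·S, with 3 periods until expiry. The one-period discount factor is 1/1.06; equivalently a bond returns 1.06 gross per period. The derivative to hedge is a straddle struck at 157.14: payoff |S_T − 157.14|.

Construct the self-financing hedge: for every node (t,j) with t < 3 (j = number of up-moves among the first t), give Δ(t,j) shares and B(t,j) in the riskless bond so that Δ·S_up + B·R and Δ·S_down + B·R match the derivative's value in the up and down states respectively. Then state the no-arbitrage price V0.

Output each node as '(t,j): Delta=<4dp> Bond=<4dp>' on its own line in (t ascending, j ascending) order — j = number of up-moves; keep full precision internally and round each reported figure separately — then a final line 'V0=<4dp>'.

(0,0): Delta=0.7648 Bond=-77.4316
(1,0): Delta=0.4686 Bond=-33.9304
(1,1): Delta=1.0000 Bond=-139.8540
(2,0): Delta=-0.2007 Bond=57.5997
(2,1): Delta=1.0000 Bond=-148.2453
(2,2): Delta=1.0000 Bond=-148.2453
V0=67.1249

Risk-neutral probability p* = (R−d)/(u−d) = (1.06−0.86)/(1.3−0.86) = 0.4545.
At expiry t=3: V(3,0)=36.9254, V(3,1)=24.5797, V(3,2)=117.5526, V(3,3)=258.0930
Node (2,0) S=139.7844: V=(p*·24.5797+(1−p*)·36.9254)/1.06=29.5413; Δ=(24.5797−36.9254)/(181.7197−120.2146)=-0.2007; B=V−Δ·S=57.5997
Node (2,1) S=211.3020: V=(p*·117.5526+(1−p*)·24.5797)/1.06=63.0567; Δ=(117.5526−24.5797)/(274.6926−181.7197)=1.0000; B=V−Δ·S=-148.2453
Node (2,2) S=319.4100: V=(p*·258.0930+(1−p*)·117.5526)/1.06=171.1647; Δ=(258.0930−117.5526)/(415.2330−274.6926)=1.0000; B=V−Δ·S=-148.2453
Node (1,0) S=162.5400: V=(p*·63.0567+(1−p*)·29.5413)/1.06=42.2411; Δ=(63.0567−29.5413)/(211.3020−139.7844)=0.4686; B=V−Δ·S=-33.9304
Node (1,1) S=245.7000: V=(p*·171.1647+(1−p*)·63.0567)/1.06=105.8460; Δ=(171.1647−63.0567)/(319.4100−211.3020)=1.0000; B=V−Δ·S=-139.8540
Node (0,0) S=189.0000: V=(p*·105.8460+(1−p*)·42.2411)/1.06=67.1249; Δ=(105.8460−42.2411)/(245.7000−162.5400)=0.7648; B=V−Δ·S=-77.4316
The time-0 hedge costs 67.1249, which is the no-arbitrage price.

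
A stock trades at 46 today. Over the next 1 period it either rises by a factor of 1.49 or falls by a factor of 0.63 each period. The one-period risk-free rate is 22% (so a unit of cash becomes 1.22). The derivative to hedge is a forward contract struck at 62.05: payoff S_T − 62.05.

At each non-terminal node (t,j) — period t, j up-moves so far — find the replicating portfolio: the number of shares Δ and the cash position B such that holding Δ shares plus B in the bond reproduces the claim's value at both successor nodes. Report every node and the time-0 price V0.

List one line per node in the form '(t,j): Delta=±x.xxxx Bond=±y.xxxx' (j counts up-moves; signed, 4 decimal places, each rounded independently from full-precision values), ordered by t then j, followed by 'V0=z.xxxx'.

Risk-neutral probability p* = (R−d)/(u−d) = (1.22−0.63)/(1.49−0.63) = 0.6860.
Terminal payoffs: V(1,0)=-33.0700, V(1,1)=6.4900
Node (0,0) S=46.0000: V=(p*·6.4900+(1−p*)·-33.0700)/1.22=-4.8607; Δ=(6.4900−-33.0700)/(68.5400−28.9800)=1.0000; B=V−Δ·S=-50.8607
Check: Δ(0,0)·S0 + B(0,0) = -4.8607 = V0.

(0,0): Delta=1.0000 Bond=-50.8607
V0=-4.8607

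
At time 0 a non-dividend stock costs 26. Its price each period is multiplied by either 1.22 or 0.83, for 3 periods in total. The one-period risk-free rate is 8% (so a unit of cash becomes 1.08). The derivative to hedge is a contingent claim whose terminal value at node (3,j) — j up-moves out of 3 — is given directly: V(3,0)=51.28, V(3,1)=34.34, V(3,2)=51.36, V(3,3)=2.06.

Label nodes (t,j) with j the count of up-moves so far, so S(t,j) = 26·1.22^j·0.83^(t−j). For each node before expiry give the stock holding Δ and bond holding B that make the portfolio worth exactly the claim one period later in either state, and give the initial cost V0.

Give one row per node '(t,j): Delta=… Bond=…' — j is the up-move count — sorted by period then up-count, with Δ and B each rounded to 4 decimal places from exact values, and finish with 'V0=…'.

Under the risk-neutral measure, an up-move has probability p* = (R−d)/(u−d) = 0.6410 and values discount at R = 1.08.
At expiry t=3: V(3,0)=51.2800, V(3,1)=34.3400, V(3,2)=51.3600, V(3,3)=2.0600
  t=2,j=0: stock 17.9114 → up 21.8519 (V=34.3400), down 14.8665 (V=51.2800). Price 37.4269; hedge Δ=-2.4250, bond B=80.8628.
  t=2,j=1: stock 26.3276 → up 32.1197 (V=51.3600), down 21.8519 (V=34.3400). Price 41.8984; hedge Δ=1.6576, bond B=-1.7426.
  t=2,j=2: stock 38.6984 → up 47.2120 (V=2.0600), down 32.1197 (V=51.3600). Price 18.2939; hedge Δ=-3.2665, bond B=144.7042.
  t=1,j=0: stock 21.5800 → up 26.3276 (V=41.8984), down 17.9114 (V=37.4269). Price 37.3085; hedge Δ=0.5313, bond B=25.8431.
  t=1,j=1: stock 31.7200 → up 38.6984 (V=18.2939), down 26.3276 (V=41.8984). Price 24.7846; hedge Δ=-1.9081, bond B=85.3088.
  t=0,j=0: stock 26.0000 → up 31.7200 (V=24.7846), down 21.5800 (V=37.3085). Price 27.1114; hedge Δ=-1.2351, bond B=59.2242.
Root portfolio cost Δ·26+B reproduces V0=27.1114.

(0,0): Delta=-1.2351 Bond=59.2242
(1,0): Delta=0.5313 Bond=25.8431
(1,1): Delta=-1.9081 Bond=85.3088
(2,0): Delta=-2.4250 Bond=80.8628
(2,1): Delta=1.6576 Bond=-1.7426
(2,2): Delta=-3.2665 Bond=144.7042
V0=27.1114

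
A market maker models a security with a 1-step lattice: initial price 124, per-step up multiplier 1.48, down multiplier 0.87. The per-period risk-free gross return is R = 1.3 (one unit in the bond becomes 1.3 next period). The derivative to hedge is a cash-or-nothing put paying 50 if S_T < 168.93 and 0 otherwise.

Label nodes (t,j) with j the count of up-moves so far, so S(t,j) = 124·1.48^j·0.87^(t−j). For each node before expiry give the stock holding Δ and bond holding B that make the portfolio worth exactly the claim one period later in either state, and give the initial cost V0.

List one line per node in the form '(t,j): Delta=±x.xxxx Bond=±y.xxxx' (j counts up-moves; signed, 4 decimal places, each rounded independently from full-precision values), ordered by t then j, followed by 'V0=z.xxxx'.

(0,0): Delta=-0.6610 Bond=93.3165
V0=11.3493

Under the risk-neutral measure, an up-move has probability p* = (R−d)/(u−d) = 0.7049 and values discount at R = 1.3.
Payoff layer (t=1): V(1,0)=50.0000, V(1,1)=0.0000
  t=0,j=0: stock 124.0000 → up 183.5200 (V=0.0000), down 107.8800 (V=50.0000). Price 11.3493; hedge Δ=-0.6610, bond B=93.3165.
Check: Δ(0,0)·S0 + B(0,0) = 11.3493 = V0.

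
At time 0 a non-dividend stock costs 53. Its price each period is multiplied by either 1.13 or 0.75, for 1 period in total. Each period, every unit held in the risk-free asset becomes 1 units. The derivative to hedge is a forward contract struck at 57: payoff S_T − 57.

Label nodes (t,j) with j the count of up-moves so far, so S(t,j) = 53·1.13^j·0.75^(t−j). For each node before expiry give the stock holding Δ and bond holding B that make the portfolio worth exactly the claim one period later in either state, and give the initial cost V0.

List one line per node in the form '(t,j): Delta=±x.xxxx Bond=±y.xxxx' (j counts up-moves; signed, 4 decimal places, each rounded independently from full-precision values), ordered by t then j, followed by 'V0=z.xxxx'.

The replicating-portfolio and risk-neutral prices coincide; use p* = (1−0.75)/(1.13−0.75) = 0.6579 for the latter.
Terminal payoffs: V(1,0)=-17.2500, V(1,1)=2.8900
  t=0,j=0: stock 53.0000 → up 59.8900 (V=2.8900), down 39.7500 (V=-17.2500). Price -4.0000; hedge Δ=1.0000, bond B=-57.0000.
Check: Δ(0,0)·S0 + B(0,0) = -4.0000 = V0.

(0,0): Delta=1.0000 Bond=-57.0000
V0=-4.0000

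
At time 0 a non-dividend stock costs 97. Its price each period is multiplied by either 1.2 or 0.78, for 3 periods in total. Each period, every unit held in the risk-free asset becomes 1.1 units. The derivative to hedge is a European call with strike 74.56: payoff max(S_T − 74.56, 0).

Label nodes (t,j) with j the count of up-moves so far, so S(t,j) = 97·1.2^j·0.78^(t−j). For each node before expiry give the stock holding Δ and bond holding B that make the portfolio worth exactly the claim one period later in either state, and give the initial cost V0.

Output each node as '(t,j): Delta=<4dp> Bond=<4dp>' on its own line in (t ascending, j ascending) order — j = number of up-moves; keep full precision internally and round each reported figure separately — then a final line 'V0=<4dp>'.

(0,0): Delta=0.9440 Bond=-49.9279
(1,0): Delta=0.7496 Bond=-40.2159
(1,1): Delta=0.9834 Bond=-59.5159
(2,0): Delta=0.0000 Bond=0.0000
(2,1): Delta=0.9019 Bond=-58.0617
(2,2): Delta=1.0000 Bond=-67.7818
V0=41.6356

No-arbitrage ⇒ martingale measure with p* = (R−d)/(u−d) = 0.7619.
At expiry t=3: V(3,0)=0.0000, V(3,1)=0.0000, V(3,2)=34.3904, V(3,3)=93.0560
Node (2,0) S=59.0148: V=(p*·0.0000+(1−p*)·0.0000)/1.1=0.0000; Δ=(0.0000−0.0000)/(70.8178−46.0315)=0.0000; B=V−Δ·S=0.0000
Node (2,1) S=90.7920: V=(p*·34.3904+(1−p*)·0.0000)/1.1=23.8202; Δ=(34.3904−0.0000)/(108.9504−70.8178)=0.9019; B=V−Δ·S=-58.0617
Node (2,2) S=139.6800: V=(p*·93.0560+(1−p*)·34.3904)/1.1=71.8982; Δ=(93.0560−34.3904)/(167.6160−108.9504)=1.0000; B=V−Δ·S=-67.7818
Node (1,0) S=75.6600: V=(p*·23.8202+(1−p*)·0.0000)/1.1=16.4988; Δ=(23.8202−0.0000)/(90.7920−59.0148)=0.7496; B=V−Δ·S=-40.2159
Node (1,1) S=116.4000: V=(p*·71.8982+(1−p*)·23.8202)/1.1=54.9555; Δ=(71.8982−23.8202)/(139.6800−90.7920)=0.9834; B=V−Δ·S=-59.5159
Node (0,0) S=97.0000: V=(p*·54.9555+(1−p*)·16.4988)/1.1=41.6356; Δ=(54.9555−16.4988)/(116.4000−75.6600)=0.9440; B=V−Δ·S=-49.9279
Each (Δ,B) replicates both successor values, so the strategy is self-financing and V0 is arbitrage-free.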